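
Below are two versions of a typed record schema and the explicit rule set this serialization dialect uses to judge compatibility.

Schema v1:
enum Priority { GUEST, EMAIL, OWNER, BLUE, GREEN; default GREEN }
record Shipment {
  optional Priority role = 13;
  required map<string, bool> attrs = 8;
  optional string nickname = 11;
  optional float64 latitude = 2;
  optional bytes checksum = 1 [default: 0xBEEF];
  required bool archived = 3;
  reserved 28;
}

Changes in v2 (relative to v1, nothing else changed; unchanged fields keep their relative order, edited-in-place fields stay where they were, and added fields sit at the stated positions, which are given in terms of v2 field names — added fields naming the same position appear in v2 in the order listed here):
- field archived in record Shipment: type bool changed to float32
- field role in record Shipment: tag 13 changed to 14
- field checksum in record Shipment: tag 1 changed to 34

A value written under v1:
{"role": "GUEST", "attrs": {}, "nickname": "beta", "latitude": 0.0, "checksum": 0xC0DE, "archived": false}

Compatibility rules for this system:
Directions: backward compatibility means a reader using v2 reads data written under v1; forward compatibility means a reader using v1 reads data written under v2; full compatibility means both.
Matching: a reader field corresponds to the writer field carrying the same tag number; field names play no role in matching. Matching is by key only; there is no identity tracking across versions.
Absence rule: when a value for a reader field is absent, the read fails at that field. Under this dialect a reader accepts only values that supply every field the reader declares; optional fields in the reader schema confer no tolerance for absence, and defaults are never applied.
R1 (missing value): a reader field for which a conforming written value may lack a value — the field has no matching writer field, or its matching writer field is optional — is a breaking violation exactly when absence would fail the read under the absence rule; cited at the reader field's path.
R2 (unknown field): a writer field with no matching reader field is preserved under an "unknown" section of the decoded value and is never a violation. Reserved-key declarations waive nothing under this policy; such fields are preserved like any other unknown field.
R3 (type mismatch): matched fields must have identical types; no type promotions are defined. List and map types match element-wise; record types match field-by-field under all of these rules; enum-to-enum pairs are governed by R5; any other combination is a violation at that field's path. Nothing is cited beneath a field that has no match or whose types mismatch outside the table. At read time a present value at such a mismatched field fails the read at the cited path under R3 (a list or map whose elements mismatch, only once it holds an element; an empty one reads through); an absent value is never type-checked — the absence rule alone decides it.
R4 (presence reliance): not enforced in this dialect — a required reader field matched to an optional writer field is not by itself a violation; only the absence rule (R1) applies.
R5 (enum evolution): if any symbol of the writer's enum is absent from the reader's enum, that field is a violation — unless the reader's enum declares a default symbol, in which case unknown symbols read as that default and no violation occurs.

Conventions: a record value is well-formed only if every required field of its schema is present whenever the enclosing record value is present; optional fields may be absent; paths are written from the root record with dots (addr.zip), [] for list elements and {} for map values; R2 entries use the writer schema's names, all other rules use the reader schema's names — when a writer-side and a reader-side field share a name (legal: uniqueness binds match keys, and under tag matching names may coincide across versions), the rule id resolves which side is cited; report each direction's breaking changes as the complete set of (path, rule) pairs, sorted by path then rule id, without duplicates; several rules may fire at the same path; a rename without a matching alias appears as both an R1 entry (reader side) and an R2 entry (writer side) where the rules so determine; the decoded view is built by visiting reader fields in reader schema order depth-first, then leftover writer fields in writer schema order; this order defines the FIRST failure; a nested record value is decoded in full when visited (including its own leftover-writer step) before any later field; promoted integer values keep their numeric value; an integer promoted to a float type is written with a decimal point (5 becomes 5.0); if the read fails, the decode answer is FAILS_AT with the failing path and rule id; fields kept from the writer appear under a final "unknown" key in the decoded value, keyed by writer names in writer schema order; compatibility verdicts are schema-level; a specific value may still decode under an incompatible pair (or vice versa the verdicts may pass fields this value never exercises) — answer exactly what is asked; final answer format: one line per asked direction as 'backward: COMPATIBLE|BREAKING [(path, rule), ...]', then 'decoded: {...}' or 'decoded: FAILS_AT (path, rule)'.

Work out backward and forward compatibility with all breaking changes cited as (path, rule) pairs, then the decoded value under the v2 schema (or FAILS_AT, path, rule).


in Shipment below, arrows point writer -> reader
backward for Shipment (reader v2, writer v1):
  role has no writer counterpart
  attrs <- attrs (map<string, bool> -> map<string, bool>, writer required)
  nickname <- nickname (string -> string, writer optional)
  latitude <- latitude (float64 -> float64, writer optional)
  checksum has no writer counterpart
  archived <- archived (bool -> float32, writer required)
  role (writer side), unknown to reader
  checksum (writer side), unknown to reader
  R3 fires at archived
  R1 fires at checksum
  R1 fires at latitude
  R1 fires at nickname
  R1 fires at role
  => backward verdict for Shipment: BREAKING, 5 violation(s)
forward for Shipment (reader v1, writer v2):
  role has no writer counterpart
  attrs <- attrs (map<string, bool> -> map<string, bool>, writer required)
  nickname <- nickname (string -> string, writer optional)
  latitude <- latitude (float64 -> float64, writer optional)
  checksum has no writer counterpart
  archived <- archived (float32 -> bool, writer required)
  role (writer side), unknown to reader
  checksum (writer side), unknown to reader
  R3 fires at archived
  R1 fires at checksum
  R1 fires at latitude
  R1 fires at nickname
  R1 fires at role
  => forward verdict for Shipment: BREAKING, 5 violation(s)
migrating the Shipment value to v2:
  read fails at role under R1 (no fill)
  => FAILS_AT (role, R1)

backward: BREAKING [(archived, R3), (checksum, R1), (latitude, R1), (nickname, R1), (role, R1)]; forward: BREAKING [(archived, R3), (checksum, R1), (latitude, R1), (nickname, R1), (role, R1)]; decoded: FAILS_AT (role, R1)


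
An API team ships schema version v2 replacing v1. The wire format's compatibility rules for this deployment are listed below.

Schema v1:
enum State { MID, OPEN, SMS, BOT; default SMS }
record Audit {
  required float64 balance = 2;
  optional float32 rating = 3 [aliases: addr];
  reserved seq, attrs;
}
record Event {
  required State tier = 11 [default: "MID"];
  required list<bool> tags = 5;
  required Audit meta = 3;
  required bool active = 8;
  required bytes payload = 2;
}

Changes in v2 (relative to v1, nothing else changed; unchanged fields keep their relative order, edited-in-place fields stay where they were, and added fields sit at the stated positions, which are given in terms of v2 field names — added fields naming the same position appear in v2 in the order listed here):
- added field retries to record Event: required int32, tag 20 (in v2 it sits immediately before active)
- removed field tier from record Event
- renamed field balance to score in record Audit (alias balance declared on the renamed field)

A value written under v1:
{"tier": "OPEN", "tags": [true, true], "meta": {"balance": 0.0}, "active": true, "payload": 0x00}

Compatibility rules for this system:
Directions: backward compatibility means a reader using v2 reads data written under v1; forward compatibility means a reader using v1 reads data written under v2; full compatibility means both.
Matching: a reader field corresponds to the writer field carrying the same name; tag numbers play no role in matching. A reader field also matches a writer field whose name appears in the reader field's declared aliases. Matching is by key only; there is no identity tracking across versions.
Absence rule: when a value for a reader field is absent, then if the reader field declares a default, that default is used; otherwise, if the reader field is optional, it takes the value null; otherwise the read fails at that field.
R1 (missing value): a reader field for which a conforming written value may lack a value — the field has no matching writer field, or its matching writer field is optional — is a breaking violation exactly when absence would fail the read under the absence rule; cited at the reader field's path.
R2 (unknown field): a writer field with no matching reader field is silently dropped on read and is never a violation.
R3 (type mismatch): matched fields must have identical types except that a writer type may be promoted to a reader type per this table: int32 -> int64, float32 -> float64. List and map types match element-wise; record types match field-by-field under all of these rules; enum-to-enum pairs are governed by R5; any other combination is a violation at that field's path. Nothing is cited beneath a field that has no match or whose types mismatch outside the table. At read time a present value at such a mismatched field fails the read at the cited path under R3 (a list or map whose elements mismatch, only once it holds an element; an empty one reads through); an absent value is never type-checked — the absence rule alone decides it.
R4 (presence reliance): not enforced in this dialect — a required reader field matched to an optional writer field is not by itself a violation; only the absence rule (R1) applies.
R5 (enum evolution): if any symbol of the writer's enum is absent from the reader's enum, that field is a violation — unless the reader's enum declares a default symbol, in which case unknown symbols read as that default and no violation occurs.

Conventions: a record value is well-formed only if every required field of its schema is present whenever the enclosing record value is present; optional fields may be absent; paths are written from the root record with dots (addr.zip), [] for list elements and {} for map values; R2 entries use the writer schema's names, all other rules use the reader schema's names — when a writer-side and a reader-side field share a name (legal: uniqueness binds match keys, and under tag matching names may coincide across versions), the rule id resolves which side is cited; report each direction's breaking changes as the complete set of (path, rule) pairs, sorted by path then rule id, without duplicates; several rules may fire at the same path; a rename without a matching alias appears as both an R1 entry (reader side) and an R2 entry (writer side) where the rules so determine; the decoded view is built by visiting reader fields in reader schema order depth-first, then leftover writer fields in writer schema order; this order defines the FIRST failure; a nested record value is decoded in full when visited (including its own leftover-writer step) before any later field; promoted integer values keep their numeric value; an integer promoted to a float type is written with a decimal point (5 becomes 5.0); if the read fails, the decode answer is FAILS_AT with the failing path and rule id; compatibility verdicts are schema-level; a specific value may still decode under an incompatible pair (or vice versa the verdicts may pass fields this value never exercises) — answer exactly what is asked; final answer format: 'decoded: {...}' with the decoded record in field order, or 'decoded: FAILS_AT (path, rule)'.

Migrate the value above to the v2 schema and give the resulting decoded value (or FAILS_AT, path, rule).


decoded: FAILS_AT (retries, R1)

each type pair in Event: writer, then reader
decode (reader v2):
  tags := [true, true]
  meta.score := 0.0 (from writer balance)
  meta.rating := null (absent, optional -> null)
  read fails at retries under R1 (no fill)
  => FAILS_AT (retries, R1)
the rest of the Event diff is inert for this question:
  removed field tier from record Event -> inert under this dialect — no rule fires on Event and the result does not move
  renamed field balance to score in record Audit (alias balance declared on the renamed field) -> matters for Event compatibility verdicts, not for this value's decode


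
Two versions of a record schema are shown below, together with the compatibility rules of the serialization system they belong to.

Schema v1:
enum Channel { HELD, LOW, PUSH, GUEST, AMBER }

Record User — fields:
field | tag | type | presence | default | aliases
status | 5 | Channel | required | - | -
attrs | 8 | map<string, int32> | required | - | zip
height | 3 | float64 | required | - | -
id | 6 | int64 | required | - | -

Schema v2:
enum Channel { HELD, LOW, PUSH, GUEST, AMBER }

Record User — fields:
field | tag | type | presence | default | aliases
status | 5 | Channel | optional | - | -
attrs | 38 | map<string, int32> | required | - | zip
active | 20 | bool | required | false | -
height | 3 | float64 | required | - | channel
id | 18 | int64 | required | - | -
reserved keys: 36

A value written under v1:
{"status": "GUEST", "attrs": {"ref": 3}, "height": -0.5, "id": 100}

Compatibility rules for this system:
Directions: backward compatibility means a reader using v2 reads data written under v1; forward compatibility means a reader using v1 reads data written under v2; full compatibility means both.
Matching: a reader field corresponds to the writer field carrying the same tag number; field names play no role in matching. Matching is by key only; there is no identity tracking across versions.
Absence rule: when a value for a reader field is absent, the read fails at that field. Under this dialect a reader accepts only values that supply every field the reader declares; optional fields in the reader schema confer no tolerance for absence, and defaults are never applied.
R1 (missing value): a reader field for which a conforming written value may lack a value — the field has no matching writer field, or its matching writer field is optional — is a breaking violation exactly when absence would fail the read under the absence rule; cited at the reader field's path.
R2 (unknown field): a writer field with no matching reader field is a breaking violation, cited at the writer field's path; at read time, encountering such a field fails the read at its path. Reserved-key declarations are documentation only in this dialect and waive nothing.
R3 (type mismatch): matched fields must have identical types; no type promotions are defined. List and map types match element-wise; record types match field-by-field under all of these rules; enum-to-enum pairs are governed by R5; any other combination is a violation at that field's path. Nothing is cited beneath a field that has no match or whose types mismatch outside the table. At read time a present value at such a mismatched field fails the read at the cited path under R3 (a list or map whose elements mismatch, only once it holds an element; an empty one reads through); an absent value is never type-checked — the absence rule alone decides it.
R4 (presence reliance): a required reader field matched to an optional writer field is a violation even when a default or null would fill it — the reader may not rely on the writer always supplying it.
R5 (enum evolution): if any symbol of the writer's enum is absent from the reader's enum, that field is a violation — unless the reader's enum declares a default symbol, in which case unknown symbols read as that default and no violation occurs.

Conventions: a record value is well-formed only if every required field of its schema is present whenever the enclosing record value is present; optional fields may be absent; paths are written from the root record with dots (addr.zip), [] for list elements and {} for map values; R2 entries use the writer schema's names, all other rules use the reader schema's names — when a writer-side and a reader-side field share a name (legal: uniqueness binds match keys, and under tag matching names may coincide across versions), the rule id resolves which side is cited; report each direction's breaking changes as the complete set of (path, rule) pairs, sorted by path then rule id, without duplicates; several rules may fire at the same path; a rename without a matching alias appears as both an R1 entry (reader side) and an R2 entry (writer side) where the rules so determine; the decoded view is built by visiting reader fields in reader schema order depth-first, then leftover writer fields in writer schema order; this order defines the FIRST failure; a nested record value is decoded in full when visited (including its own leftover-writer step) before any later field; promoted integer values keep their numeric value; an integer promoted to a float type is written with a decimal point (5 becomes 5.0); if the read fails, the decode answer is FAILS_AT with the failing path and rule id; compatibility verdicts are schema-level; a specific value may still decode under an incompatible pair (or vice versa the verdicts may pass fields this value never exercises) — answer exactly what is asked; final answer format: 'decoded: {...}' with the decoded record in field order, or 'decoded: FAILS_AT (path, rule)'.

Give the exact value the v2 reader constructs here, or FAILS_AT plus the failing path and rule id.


the writer's type comes first in each User pair
decode walk for User under reader schema v2:
  status := "GUEST"
  read fails at attrs under R1 (no fill)
  => FAILS_AT (attrs, R1)
ruling out the remaining User differences:
  field id in record User: tag 6 changed to 18 -> shifts the User verdicts, not this decode
  field status in record User: required changed to optional -> shifts the User verdicts, not this decode
  added field active to record User: required bool, tag 20, default false (in v2 it sits immediately before height) -> shifts the User verdicts, not this decode

decoded: FAILS_AT (attrs, R1)


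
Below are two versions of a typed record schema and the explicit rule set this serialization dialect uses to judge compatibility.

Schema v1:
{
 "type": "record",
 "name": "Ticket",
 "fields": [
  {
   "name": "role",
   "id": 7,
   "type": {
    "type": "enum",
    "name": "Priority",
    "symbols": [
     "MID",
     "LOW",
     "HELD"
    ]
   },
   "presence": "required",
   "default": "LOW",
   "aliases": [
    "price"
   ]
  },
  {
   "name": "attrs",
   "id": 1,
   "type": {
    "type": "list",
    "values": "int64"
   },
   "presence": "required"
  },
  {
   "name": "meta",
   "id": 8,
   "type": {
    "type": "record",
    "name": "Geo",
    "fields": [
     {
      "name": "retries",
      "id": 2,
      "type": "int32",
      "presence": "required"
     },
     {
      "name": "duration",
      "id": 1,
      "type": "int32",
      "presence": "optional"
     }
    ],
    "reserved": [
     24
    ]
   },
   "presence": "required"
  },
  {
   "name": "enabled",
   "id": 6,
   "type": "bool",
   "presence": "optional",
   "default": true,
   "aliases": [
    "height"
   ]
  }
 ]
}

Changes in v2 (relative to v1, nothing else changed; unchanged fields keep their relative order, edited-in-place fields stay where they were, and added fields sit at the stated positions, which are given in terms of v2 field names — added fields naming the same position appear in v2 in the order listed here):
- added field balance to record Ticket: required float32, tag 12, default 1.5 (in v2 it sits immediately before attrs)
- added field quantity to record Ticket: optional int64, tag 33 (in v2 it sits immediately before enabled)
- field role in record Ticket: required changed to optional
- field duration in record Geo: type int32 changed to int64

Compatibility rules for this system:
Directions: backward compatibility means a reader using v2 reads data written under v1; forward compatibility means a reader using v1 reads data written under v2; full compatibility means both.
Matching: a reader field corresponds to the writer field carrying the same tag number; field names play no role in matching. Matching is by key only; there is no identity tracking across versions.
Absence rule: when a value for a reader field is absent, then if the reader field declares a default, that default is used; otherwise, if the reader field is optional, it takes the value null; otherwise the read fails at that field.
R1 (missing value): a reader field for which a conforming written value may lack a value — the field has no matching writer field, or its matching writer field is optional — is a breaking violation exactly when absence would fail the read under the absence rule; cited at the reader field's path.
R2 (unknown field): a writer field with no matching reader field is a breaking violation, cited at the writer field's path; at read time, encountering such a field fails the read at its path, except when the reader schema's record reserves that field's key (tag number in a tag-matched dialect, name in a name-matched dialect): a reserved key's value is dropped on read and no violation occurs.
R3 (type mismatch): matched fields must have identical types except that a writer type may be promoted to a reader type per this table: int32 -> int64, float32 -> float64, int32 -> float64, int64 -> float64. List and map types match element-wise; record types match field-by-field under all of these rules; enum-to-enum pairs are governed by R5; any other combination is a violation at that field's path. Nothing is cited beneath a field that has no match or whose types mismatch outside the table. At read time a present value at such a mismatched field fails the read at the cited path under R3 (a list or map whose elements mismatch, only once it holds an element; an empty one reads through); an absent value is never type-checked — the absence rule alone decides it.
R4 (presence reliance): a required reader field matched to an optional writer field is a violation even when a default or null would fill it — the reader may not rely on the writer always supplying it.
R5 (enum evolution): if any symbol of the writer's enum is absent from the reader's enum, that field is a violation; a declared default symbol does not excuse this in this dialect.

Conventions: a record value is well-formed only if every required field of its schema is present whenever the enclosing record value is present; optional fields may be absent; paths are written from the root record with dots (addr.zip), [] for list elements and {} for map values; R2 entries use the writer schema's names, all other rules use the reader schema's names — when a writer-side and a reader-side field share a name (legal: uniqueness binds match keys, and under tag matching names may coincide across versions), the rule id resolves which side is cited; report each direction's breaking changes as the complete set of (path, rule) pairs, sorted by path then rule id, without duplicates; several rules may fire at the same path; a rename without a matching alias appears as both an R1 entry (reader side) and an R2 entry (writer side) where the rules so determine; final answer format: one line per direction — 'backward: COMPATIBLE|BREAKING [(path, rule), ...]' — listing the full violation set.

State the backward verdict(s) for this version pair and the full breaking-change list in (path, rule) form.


backward: COMPATIBLE []

in Ticket below, arrows point writer -> reader
backward pass over Ticket, reader schema v2, writer schema v1:
  role: paired with writer role (Priority -> Priority; writer required)
  no writer field matches reader balance
  attrs: paired with writer attrs (list<int64> -> list<int64>; writer required)
  meta: paired with writer meta (Geo -> Geo; writer required)
  no writer field matches reader quantity
  enabled: paired with writer enabled (bool -> bool; writer optional)
  meta.retries: paired with writer meta.retries (int32 -> int32; writer required)
  meta.duration: paired with writer meta.duration (int32 -> int64; writer optional)
  nothing fires on Ticket: backward is COMPATIBLE
checking off the Ticket differences that do not matter here:
  added field balance to record Ticket: required float32, tag 12, default 1.5 (in v2 it sits immediately before attrs) -> matters only for Ticket's forward compatibility — outside the asked direction
  added field quantity to record Ticket: optional int64, tag 33 (in v2 it sits immediately before enabled) -> matters only for Ticket's forward compatibility — outside the asked direction
  field role in record Ticket: required changed to optional -> matters only for Ticket's forward compatibility — outside the asked direction
  field duration in record Geo: type int32 changed to int64 -> matters only for Ticket's forward compatibility — outside the asked direction


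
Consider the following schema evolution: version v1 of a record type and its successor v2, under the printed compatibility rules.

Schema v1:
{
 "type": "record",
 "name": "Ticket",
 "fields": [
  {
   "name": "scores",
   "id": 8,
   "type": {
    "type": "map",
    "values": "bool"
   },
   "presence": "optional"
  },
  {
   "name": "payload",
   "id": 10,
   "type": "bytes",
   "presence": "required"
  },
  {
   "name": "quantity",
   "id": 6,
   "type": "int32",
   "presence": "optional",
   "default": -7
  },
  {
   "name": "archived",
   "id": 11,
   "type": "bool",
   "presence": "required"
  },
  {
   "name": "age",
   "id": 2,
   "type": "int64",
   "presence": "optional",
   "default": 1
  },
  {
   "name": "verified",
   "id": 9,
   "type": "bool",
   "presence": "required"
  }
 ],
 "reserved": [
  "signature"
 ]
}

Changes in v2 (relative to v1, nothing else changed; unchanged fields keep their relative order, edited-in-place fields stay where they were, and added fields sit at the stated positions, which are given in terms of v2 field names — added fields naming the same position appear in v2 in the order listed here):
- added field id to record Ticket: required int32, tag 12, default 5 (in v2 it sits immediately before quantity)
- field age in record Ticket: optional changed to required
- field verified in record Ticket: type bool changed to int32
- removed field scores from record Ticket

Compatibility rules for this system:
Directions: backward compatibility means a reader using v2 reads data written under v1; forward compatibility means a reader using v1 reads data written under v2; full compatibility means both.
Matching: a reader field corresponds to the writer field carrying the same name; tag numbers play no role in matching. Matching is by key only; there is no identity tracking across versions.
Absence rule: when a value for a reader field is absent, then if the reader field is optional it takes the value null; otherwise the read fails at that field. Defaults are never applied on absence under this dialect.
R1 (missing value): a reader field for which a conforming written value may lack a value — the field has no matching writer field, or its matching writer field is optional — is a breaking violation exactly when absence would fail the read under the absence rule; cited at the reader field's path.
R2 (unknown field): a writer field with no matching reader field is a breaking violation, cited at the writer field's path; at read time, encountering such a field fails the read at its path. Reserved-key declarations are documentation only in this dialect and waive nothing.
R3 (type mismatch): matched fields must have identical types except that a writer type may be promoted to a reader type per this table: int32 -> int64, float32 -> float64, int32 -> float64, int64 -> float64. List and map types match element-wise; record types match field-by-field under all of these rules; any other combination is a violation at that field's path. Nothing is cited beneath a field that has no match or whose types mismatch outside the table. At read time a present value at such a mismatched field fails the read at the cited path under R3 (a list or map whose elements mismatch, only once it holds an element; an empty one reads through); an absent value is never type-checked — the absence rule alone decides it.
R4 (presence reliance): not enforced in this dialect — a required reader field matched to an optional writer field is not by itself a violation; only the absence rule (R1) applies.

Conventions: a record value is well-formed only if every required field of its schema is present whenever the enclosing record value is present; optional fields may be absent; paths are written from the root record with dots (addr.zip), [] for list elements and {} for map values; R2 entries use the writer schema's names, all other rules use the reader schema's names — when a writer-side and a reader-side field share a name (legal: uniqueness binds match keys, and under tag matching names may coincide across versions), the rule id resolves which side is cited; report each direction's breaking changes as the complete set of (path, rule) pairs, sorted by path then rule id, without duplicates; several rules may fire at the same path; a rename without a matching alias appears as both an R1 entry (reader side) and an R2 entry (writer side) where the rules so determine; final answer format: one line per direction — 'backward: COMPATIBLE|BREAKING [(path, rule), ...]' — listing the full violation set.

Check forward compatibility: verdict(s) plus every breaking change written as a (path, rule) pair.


forward: BREAKING [(id, R2), (verified, R3)]

in Ticket below, arrows point writer -> reader
forward for Ticket (reader v1, writer v2):
  scores: no writer match
  bytes -> bytes, writer required: payload aligns to payload
  int32 -> int32, writer optional: quantity aligns to quantity
  bool -> bool, writer required: archived aligns to archived
  int64 -> int64, writer required: age aligns to age
  int32 -> bool, writer required: verified aligns to verified
  id (writer side), unknown to reader
  rule R2 violated at id
  rule R3 violated at verified
  => 2 violation(s): forward is BREAKING for Ticket
checking off the Ticket differences that do not matter here:
  field age in record Ticket: optional changed to required -> matters only for Ticket's backward compatibility — outside the asked direction
  removed field scores from record Ticket -> matters only for Ticket's backward compatibility — outside the asked direction


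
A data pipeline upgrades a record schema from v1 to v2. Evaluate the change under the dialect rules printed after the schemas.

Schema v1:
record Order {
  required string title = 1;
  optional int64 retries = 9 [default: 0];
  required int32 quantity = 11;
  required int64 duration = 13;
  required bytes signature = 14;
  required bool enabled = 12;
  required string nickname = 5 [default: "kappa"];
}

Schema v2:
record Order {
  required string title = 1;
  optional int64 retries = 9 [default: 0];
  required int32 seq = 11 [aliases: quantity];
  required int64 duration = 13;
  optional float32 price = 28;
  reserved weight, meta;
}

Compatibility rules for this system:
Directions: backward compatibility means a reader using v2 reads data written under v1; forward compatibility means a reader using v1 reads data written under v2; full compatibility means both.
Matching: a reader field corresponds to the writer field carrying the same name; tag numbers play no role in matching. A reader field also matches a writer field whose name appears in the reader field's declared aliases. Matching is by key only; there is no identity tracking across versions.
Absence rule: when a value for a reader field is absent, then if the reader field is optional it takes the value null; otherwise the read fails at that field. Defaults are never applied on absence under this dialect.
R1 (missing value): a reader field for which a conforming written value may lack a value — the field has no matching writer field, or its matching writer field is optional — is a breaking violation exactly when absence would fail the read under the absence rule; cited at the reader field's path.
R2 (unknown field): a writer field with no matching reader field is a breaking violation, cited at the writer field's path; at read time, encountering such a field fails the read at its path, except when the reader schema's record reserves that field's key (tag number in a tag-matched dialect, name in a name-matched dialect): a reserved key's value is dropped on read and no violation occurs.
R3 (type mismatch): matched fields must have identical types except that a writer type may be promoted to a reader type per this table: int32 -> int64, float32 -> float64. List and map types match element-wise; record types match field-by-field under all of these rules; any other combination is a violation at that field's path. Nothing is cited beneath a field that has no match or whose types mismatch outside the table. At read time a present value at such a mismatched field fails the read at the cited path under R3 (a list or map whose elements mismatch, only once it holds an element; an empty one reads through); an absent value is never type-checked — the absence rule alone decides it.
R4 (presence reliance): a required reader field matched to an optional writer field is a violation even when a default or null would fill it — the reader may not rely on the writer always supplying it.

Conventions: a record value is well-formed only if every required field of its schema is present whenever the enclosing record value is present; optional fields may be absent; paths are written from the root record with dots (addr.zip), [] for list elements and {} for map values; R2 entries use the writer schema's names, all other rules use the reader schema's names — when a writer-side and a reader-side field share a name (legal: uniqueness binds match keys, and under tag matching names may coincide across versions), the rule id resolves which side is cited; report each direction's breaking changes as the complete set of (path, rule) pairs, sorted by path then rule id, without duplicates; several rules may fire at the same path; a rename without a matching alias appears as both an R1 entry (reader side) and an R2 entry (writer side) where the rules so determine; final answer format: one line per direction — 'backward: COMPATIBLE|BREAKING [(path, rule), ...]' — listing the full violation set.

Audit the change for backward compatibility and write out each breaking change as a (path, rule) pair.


each type pair in Order: writer, then reader
backward on Order — v2 reading data written by v1:
  title: string -> string, writer required; from title
  retries: int64 -> int64, writer optional; from retries
  seq: int32 -> int32, writer required; from quantity
  duration: int64 -> int64, writer required; from duration
  price has no writer counterpart
  leftover writer field: signature
  leftover writer field: enabled
  leftover writer field: nickname
  violation R2 at enabled
  violation R2 at nickname
  violation R2 at signature
  => 3 violation(s): backward is BREAKING for Order
the rest of the Order diff is inert for this question:
  renamed field quantity to seq in record Order (alias quantity declared on the renamed field) -> fires only in the forward direction of Order, which is not asked here
  added field price to record Order: optional float32, tag 28 (in v2 it sits last) -> fires only in the forward direction of Order, which is not asked here

backward: BREAKING [(enabled, R2), (nickname, R2), (signature, R2)]


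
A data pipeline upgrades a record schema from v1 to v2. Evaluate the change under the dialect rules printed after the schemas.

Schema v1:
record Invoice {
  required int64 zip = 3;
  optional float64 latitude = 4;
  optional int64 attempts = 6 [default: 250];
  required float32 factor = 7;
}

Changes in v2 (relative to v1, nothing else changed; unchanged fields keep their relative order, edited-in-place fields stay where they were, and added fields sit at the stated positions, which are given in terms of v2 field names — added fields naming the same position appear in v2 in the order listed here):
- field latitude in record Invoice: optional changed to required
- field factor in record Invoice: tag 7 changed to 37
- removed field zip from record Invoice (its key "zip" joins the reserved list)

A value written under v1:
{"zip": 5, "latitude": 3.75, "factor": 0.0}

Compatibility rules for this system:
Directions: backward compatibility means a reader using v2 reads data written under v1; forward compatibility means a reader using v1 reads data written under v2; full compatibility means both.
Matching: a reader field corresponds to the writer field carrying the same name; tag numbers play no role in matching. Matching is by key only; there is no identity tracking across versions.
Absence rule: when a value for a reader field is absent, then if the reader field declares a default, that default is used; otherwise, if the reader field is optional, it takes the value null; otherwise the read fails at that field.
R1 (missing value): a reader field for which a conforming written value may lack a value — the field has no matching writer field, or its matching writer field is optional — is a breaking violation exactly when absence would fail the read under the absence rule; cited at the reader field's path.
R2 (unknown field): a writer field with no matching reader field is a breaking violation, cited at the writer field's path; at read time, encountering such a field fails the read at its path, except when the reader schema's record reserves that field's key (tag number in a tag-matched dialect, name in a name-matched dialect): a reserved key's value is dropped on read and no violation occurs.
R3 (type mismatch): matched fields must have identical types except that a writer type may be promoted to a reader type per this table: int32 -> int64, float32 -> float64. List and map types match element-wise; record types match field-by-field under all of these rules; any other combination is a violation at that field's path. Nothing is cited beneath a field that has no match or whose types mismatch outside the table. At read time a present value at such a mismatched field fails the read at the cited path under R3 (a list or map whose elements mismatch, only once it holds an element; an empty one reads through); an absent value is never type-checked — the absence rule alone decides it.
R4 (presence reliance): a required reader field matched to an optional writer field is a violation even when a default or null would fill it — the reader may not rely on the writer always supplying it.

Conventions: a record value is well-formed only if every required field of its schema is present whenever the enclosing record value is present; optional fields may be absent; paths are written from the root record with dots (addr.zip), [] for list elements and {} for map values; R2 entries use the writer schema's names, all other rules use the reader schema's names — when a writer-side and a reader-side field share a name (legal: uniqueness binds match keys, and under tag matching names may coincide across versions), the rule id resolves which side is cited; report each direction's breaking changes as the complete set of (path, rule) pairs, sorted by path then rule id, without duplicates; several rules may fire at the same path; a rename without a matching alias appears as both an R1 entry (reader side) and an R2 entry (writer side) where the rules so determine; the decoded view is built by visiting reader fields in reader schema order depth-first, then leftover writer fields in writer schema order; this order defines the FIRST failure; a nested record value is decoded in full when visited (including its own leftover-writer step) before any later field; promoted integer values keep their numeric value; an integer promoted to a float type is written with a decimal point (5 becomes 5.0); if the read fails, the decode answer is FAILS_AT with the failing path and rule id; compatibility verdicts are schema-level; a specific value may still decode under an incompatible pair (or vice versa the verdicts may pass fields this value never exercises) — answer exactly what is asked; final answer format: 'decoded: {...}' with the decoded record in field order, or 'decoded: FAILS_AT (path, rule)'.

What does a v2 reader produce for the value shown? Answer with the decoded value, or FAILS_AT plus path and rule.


arrows below run writer -> reader for Invoice
decode (reader v2):
  latitude := 3.75
  attempts := 250 (missing; default applied)
  factor := 0.0
  writer zip: reserved -> dropped
  => decoded: {"latitude": 3.75, "attempts": 250, "factor": 0.0}
checking off the Invoice differences that do not matter here:
  field latitude in record Invoice: optional changed to required -> changes Invoice's schema-level verdicts only — the decode of this value is the same
  field factor in record Invoice: tag 7 changed to 37 -> triggers nothing under the printed rules; the Invoice answer is the same either way

decoded: {"latitude": 3.75, "attempts": 250, "factor": 0.0}
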